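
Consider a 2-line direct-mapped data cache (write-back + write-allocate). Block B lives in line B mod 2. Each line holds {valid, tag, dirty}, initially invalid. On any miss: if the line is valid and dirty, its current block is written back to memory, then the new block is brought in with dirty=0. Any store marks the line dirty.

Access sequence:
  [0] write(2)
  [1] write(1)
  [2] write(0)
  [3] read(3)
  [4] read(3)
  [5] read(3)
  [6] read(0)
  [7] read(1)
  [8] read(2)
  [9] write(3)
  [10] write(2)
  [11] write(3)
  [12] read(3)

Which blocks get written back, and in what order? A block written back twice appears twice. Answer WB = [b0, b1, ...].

0: W B2 -> L0 miss  d=D]
1: W B1 -> L1 miss  d=D]
2: W B0 -> L0 miss wb->B2  d=D]
3: R B3 -> L1 miss wb->B1  d=-]
4: R B3 -> L1 hit  d=-]
5: R B3 -> L1 hit  d=-]
6: R B0 -> L0 hit  d=D]
7: R B1 -> L1 miss  d=-]
8: R B2 -> L0 miss wb->B0  d=-]
9: W B3 -> L1 miss  d=D]
10: W B2 -> L0 hit  d=D]
11: W B3 -> L1 hit  d=D]
12: R B3 -> L1 hit  d=D]

WB = [2, 1, 0]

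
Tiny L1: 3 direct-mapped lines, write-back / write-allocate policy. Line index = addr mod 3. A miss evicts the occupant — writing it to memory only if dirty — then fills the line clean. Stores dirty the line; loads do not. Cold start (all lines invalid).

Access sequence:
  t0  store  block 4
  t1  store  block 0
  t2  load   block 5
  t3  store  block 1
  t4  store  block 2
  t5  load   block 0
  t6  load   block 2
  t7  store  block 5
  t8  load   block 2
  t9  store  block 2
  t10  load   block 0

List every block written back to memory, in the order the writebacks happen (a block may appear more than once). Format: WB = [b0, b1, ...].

WB = [4, 2, 5]

0: W B4 → L1 miss [D]
1: W B0 → L0 miss [D]
2: R B5 → L2 miss [-]
3: W B1 → L1 miss wb→B4 [D]
4: W B2 → L2 miss [D]
5: R B0 → L0 hit [D]
6: R B2 → L2 hit [D]
7: W B5 → L2 miss wb→B2 [D]
8: R B2 → L2 miss wb→B5 [-]
9: W B2 → L2 hit [D]
10: R B0 → L0 hit [D]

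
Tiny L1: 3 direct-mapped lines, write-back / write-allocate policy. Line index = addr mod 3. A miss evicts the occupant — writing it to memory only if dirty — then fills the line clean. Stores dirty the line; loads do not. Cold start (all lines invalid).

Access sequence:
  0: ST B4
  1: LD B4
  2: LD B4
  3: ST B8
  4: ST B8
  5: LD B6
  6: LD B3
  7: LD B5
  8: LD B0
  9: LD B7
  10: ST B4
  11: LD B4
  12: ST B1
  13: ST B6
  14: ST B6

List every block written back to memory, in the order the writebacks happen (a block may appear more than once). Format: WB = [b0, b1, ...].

  0 | W B4 → L1 miss [D]
  1 | R B4 → L1 hit [D]
  2 | R B4 → L1 hit [D]
  3 | W B8 → L2 miss [D]
  4 | W B8 → L2 hit [D]
  5 | R B6 → L0 miss [-]
  6 | R B3 → L0 miss [-]
  7 | R B5 → L2 miss wb→B8 [-]
  8 | R B0 → L0 miss [-]
  9 | R B7 → L1 miss wb→B4 [-]
  10 | W B4 → L1 miss [D]
  11 | R B4 → L1 hit [D]
  12 | W B1 → L1 miss wb→B4 [D]
  13 | W B6 → L0 miss [D]
  14 | W B6 → L0 hit [D]

WB = [8, 4, 4]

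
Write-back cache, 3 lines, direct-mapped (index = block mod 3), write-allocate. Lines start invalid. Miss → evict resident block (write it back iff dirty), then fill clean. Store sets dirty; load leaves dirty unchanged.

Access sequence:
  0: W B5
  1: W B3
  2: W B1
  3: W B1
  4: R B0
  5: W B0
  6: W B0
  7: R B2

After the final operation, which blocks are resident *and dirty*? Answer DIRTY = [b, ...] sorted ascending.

  0 | W B5 → L2 miss [D]
  1 | W B3 → L0 miss [D]
  2 | W B1 → L1 miss [D]
  3 | W B1 → L1 hit [D]
  4 | R B0 → L0 miss wb→B3 [-]
  5 | W B0 → L0 hit [D]
  6 | W B0 → L0 hit [D]
  7 | R B2 → L2 miss wb→B5 [-]

DIRTY = [0, 1]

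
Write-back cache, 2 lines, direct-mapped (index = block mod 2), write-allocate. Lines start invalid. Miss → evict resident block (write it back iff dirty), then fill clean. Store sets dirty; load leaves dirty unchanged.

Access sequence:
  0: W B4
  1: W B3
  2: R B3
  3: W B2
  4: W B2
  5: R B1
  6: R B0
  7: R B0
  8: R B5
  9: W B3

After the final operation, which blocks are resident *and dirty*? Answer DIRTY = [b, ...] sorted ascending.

0: W B4 -> L0 miss  d=D]
1: W B3 -> L1 miss  d=D]
2: R B3 -> L1 hit  d=D]
3: W B2 -> L0 miss wb->B4  d=D]
4: W B2 -> L0 hit  d=D]
5: R B1 -> L1 miss wb->B3  d=-]
6: R B0 -> L0 miss wb->B2  d=-]
7: R B0 -> L0 hit  d=-]
8: R B5 -> L1 miss  d=-]
9: W B3 -> L1 miss  d=D]

DIRTY = [3]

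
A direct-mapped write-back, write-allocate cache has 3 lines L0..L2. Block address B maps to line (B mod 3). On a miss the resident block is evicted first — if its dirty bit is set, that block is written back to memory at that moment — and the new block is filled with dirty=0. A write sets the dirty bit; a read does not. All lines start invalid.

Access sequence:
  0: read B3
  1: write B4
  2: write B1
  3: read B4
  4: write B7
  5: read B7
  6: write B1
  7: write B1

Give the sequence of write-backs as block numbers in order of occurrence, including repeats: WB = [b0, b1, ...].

0: R B3 -> L0 miss  d=-]
1: W B4 -> L1 miss  d=D]
2: W B1 -> L1 miss wb->B4  d=D]
3: R B4 -> L1 miss wb->B1  d=-]
4: W B7 -> L1 miss  d=D]
5: R B7 -> L1 hit  d=D]
6: W B1 -> L1 miss wb->B7  d=D]
7: W B1 -> L1 hit  d=D]

WB = [4, 1, 7]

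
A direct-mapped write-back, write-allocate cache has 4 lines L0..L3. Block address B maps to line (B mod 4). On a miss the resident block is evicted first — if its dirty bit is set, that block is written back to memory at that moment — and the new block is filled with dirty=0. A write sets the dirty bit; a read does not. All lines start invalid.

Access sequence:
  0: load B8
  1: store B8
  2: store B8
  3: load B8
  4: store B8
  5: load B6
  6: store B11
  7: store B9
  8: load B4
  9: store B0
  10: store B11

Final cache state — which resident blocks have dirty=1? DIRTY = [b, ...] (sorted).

0: R B8 -> L0 miss  d=-]
1: W B8 -> L0 hit  d=D]
2: W B8 -> L0 hit  d=D]
3: R B8 -> L0 hit  d=D]
4: W B8 -> L0 hit  d=D]
5: R B6 -> L2 miss  d=-]
6: W B11 -> L3 miss  d=D]
7: W B9 -> L1 miss  d=D]
8: R B4 -> L0 miss wb->B8  d=-]
9: W B0 -> L0 miss  d=D]
10: W B11 -> L3 hit  d=D]

DIRTY = [0, 9, 11]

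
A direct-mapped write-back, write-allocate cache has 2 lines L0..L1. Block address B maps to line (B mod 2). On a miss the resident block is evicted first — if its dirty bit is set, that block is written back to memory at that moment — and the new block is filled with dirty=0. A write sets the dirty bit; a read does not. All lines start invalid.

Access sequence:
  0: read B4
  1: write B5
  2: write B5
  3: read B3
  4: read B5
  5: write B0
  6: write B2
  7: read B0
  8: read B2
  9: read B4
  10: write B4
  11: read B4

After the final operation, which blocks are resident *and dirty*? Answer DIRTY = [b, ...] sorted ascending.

0: R B4 -> L0 miss  d=-]
1: W B5 -> L1 miss  d=D]
2: W B5 -> L1 hit  d=D]
3: R B3 -> L1 miss wb->B5  d=-]
4: R B5 -> L1 miss  d=-]
5: W B0 -> L0 miss  d=D]
6: W B2 -> L0 miss wb->B0  d=D]
7: R B0 -> L0 miss wb->B2  d=-]
8: R B2 -> L0 miss  d=-]
9: R B4 -> L0 miss  d=-]
10: W B4 -> L0 hit  d=D]
11: R B4 -> L0 hit  d=D]

DIRTY = [4]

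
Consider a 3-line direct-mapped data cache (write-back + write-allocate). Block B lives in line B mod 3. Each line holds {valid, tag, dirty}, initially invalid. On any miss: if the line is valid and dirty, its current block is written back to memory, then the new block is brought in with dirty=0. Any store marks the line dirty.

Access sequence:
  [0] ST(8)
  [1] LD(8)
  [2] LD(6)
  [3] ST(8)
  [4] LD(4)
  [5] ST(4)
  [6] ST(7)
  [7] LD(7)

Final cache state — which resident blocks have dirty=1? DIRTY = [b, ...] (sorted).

0: W B8 → L2 miss [D]
1: R B8 → L2 hit [D]
2: R B6 → L0 miss [-]
3: W B8 → L2 hit [D]
4: R B4 → L1 miss [-]
5: W B4 → L1 hit [D]
6: W B7 → L1 miss wb→B4 [D]
7: R B7 → L1 hit [D]

DIRTY = [7, 8]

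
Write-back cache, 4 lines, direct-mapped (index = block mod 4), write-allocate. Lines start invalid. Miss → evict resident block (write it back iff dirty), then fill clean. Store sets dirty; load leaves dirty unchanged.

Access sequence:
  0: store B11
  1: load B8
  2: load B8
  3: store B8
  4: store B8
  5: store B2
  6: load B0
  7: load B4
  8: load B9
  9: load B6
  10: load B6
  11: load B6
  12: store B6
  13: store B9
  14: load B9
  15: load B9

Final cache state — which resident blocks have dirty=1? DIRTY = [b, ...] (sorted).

0: W B11 → L3 miss [D]
1: R B8 → L0 miss [-]
2: R B8 → L0 hit [-]
3: W B8 → L0 hit [D]
4: W B8 → L0 hit [D]
5: W B2 → L2 miss [D]
6: R B0 → L0 miss wb→B8 [-]
7: R B4 → L0 miss [-]
8: R B9 → L1 miss [-]
9: R B6 → L2 miss wb→B2 [-]
10: R B6 → L2 hit [-]
11: R B6 → L2 hit [-]
12: W B6 → L2 hit [D]
13: W B9 → L1 hit [D]
14: R B9 → L1 hit [D]
15: R B9 → L1 hit [D]

DIRTY = [6, 9, 11]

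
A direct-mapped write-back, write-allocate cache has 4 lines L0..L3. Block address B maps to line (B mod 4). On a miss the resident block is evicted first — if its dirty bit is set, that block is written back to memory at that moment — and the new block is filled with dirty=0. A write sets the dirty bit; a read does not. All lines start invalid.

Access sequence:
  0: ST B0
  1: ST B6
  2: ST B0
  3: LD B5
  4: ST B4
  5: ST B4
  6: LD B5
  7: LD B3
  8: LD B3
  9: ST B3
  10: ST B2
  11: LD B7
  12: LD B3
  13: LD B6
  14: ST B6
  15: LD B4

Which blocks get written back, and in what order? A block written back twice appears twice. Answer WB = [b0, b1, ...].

0: W B0 → L0 miss [D]
1: W B6 → L2 miss [D]
2: W B0 → L0 hit [D]
3: R B5 → L1 miss [-]
4: W B4 → L0 miss wb→B0 [D]
5: W B4 → L0 hit [D]
6: R B5 → L1 hit [-]
7: R B3 → L3 miss [-]
8: R B3 → L3 hit [-]
9: W B3 → L3 hit [D]
10: W B2 → L2 miss wb→B6 [D]
11: R B7 → L3 miss wb→B3 [-]
12: R B3 → L3 miss [-]
13: R B6 → L2 miss wb→B2 [-]
14: W B6 → L2 hit [D]
15: R B4 → L0 hit [D]

WB = [0, 6, 3, 2]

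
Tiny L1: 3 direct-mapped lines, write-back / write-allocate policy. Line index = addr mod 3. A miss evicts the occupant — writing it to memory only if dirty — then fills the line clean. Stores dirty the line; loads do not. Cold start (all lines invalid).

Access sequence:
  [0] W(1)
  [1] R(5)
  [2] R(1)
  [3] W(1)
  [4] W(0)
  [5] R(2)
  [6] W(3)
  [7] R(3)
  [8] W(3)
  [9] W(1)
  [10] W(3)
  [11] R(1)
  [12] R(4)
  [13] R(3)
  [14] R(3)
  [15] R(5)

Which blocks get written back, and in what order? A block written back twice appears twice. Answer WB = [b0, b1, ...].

0: W B1 → L1 miss [D]
1: R B5 → L2 miss [-]
2: R B1 → L1 hit [D]
3: W B1 → L1 hit [D]
4: W B0 → L0 miss [D]
5: R B2 → L2 miss [-]
6: W B3 → L0 miss wb→B0 [D]
7: R B3 → L0 hit [D]
8: W B3 → L0 hit [D]
9: W B1 → L1 hit [D]
10: W B3 → L0 hit [D]
11: R B1 → L1 hit [D]
12: R B4 → L1 miss wb→B1 [-]
13: R B3 → L0 hit [D]
14: R B3 → L0 hit [D]
15: R B5 → L2 miss [-]

WB = [0, 1]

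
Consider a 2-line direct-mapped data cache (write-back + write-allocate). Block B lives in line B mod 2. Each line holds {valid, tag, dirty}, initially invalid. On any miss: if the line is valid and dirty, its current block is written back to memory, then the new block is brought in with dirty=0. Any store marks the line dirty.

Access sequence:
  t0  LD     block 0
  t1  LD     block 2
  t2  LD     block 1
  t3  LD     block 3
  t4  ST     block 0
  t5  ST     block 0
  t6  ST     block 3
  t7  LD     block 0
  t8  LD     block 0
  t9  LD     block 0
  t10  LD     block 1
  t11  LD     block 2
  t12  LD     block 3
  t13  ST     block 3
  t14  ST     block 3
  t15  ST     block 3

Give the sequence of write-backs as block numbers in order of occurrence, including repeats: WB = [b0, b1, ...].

  0 | R B0 → L0 miss [-]
  1 | R B2 → L0 miss [-]
  2 | R B1 → L1 miss [-]
  3 | R B3 → L1 miss [-]
  4 | W B0 → L0 miss [D]
  5 | W B0 → L0 hit [D]
  6 | W B3 → L1 hit [D]
  7 | R B0 → L0 hit [D]
  8 | R B0 → L0 hit [D]
  9 | R B0 → L0 hit [D]
  10 | R B1 → L1 miss wb→B3 [-]
  11 | R B2 → L0 miss wb→B0 [-]
  12 | R B3 → L1 miss [-]
  13 | W B3 → L1 hit [D]
  14 | W B3 → L1 hit [D]
  15 | W B3 → L1 hit [D]

WB = [3, 0]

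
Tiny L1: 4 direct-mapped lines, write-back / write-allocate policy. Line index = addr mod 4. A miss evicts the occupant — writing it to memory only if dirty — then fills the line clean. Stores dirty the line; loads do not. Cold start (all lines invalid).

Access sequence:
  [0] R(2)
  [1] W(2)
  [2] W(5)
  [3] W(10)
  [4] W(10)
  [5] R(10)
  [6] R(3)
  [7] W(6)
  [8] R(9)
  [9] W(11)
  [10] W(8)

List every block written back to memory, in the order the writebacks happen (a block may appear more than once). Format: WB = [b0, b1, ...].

  0 | R B2 → L2 miss [-]
  1 | W B2 → L2 hit [D]
  2 | W B5 → L1 miss [D]
  3 | W B10 → L2 miss wb→B2 [D]
  4 | W B10 → L2 hit [D]
  5 | R B10 → L2 hit [D]
  6 | R B3 → L3 miss [-]
  7 | W B6 → L2 miss wb→B10 [D]
  8 | R B9 → L1 miss wb→B5 [-]
  9 | W B11 → L3 miss [D]
  10 | W B8 → L0 miss [D]

WB = [2, 10, 5]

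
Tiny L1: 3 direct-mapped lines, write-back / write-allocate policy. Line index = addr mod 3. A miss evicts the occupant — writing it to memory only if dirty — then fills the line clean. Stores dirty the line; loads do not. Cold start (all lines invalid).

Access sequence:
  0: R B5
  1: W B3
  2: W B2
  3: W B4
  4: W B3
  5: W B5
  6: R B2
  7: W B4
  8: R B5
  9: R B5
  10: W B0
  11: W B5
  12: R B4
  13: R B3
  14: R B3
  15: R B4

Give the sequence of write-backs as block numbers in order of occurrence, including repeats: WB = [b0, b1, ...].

0: R B5 -> L2 miss  d=-]
1: W B3 -> L0 miss  d=D]
2: W B2 -> L2 miss  d=D]
3: W B4 -> L1 miss  d=D]
4: W B3 -> L0 hit  d=D]
5: W B5 -> L2 miss wb->B2  d=D]
6: R B2 -> L2 miss wb->B5  d=-]
7: W B4 -> L1 hit  d=D]
8: R B5 -> L2 miss  d=-]
9: R B5 -> L2 hit  d=-]
10: W B0 -> L0 miss wb->B3  d=D]
11: W B5 -> L2 hit  d=D]
12: R B4 -> L1 hit  d=D]
13: R B3 -> L0 miss wb->B0  d=-]
14: R B3 -> L0 hit  d=-]
15: R B4 -> L1 hit  d=D]

WB = [2, 5, 3, 0]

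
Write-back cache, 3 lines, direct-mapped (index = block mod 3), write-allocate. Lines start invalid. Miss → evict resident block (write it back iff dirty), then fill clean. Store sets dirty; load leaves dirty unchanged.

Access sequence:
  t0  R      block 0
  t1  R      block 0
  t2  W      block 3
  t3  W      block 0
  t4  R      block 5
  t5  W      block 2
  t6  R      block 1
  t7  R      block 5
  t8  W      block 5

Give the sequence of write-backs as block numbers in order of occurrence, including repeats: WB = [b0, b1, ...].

0: R B0 -> L0 miss  d=-]
1: R B0 -> L0 hit  d=-]
2: W B3 -> L0 miss  d=D]
3: W B0 -> L0 miss wb->B3  d=D]
4: R B5 -> L2 miss  d=-]
5: W B2 -> L2 miss  d=D]
6: R B1 -> L1 miss  d=-]
7: R B5 -> L2 miss wb->B2  d=-]
8: W B5 -> L2 hit  d=D]

WB = [3, 2]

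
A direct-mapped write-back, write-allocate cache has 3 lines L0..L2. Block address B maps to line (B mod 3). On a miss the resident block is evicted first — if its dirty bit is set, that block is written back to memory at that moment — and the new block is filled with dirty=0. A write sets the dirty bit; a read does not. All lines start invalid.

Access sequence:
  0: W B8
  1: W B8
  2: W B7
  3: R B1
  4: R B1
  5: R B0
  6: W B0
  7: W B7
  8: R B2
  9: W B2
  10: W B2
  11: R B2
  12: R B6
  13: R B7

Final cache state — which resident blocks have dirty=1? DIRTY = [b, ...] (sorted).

DIRTY = [2, 7]

0: W B8 -> L2 miss  d=D]
1: W B8 -> L2 hit  d=D]
2: W B7 -> L1 miss  d=D]
3: R B1 -> L1 miss wb->B7  d=-]
4: R B1 -> L1 hit  d=-]
5: R B0 -> L0 miss  d=-]
6: W B0 -> L0 hit  d=D]
7: W B7 -> L1 miss  d=D]
8: R B2 -> L2 miss wb->B8  d=-]
9: W B2 -> L2 hit  d=D]
10: W B2 -> L2 hit  d=D]
11: R B2 -> L2 hit  d=D]
12: R B6 -> L0 miss wb->B0  d=-]
13: R B7 -> L1 hit  d=D]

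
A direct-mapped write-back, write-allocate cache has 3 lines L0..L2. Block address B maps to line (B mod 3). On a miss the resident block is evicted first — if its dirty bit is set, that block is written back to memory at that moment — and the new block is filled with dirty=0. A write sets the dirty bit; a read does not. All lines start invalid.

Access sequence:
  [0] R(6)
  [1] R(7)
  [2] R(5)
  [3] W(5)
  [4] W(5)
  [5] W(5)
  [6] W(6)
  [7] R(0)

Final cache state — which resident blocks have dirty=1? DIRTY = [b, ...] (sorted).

0: R B6 -> L0 miss  d=-]
1: R B7 -> L1 miss  d=-]
2: R B5 -> L2 miss  d=-]
3: W B5 -> L2 hit  d=D]
4: W B5 -> L2 hit  d=D]
5: W B5 -> L2 hit  d=D]
6: W B6 -> L0 hit  d=D]
7: R B0 -> L0 miss wb->B6  d=-]

DIRTY = [5]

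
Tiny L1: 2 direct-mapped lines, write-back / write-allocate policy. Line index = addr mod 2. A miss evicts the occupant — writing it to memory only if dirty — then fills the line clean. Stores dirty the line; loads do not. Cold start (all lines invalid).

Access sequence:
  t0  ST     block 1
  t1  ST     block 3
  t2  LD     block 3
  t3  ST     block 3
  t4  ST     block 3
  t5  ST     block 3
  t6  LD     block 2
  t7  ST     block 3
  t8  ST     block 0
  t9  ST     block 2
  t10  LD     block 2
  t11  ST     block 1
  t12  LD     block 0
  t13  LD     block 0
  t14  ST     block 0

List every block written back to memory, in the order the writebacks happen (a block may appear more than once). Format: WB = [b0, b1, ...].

0: W B1 -> L1 miss  d=D]
1: W B3 -> L1 miss wb->B1  d=D]
2: R B3 -> L1 hit  d=D]
3: W B3 -> L1 hit  d=D]
4: W B3 -> L1 hit  d=D]
5: W B3 -> L1 hit  d=D]
6: R B2 -> L0 miss  d=-]
7: W B3 -> L1 hit  d=D]
8: W B0 -> L0 miss  d=D]
9: W B2 -> L0 miss wb->B0  d=D]
10: R B2 -> L0 hit  d=D]
11: W B1 -> L1 miss wb->B3  d=D]
12: R B0 -> L0 miss wb->B2  d=-]
13: R B0 -> L0 hit  d=-]
14: W B0 -> L0 hit  d=D]

WB = [1, 0, 3, 2]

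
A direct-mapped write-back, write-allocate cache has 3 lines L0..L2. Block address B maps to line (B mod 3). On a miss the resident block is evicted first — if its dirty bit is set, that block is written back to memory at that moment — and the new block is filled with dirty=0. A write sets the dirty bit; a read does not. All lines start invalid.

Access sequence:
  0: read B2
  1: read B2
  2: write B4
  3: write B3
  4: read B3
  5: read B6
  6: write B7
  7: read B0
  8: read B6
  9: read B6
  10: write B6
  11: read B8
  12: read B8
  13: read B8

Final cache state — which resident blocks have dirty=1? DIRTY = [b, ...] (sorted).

  0 | R B2 → L2 miss [-]
  1 | R B2 → L2 hit [-]
  2 | W B4 → L1 miss [D]
  3 | W B3 → L0 miss [D]
  4 | R B3 → L0 hit [D]
  5 | R B6 → L0 miss wb→B3 [-]
  6 | W B7 → L1 miss wb→B4 [D]
  7 | R B0 → L0 miss [-]
  8 | R B6 → L0 miss [-]
  9 | R B6 → L0 hit [-]
  10 | W B6 → L0 hit [D]
  11 | R B8 → L2 miss [-]
  12 | R B8 → L2 hit [-]
  13 | R B8 → L2 hit [-]

DIRTY = [6, 7]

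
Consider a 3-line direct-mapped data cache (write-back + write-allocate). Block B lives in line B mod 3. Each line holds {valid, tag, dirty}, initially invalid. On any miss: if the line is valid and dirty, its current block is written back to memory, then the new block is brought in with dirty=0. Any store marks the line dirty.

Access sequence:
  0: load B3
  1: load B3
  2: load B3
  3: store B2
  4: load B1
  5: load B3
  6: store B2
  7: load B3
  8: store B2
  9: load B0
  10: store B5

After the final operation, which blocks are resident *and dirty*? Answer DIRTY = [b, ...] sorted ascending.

  0 | R B3 → L0 miss [-]
  1 | R B3 → L0 hit [-]
  2 | R B3 → L0 hit [-]
  3 | W B2 → L2 miss [D]
  4 | R B1 → L1 miss [-]
  5 | R B3 → L0 hit [-]
  6 | W B2 → L2 hit [D]
  7 | R B3 → L0 hit [-]
  8 | W B2 → L2 hit [D]
  9 | R B0 → L0 miss [-]
  10 | W B5 → L2 miss wb→B2 [D]

DIRTY = [5]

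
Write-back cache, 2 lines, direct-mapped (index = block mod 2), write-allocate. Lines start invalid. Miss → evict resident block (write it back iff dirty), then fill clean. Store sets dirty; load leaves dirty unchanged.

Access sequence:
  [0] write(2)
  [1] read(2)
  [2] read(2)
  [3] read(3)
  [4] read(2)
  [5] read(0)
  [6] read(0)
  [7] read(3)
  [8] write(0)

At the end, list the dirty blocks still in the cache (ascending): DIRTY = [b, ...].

DIRTY = [0]

0: W B2 -> L0 miss  d=D]
1: R B2 -> L0 hit  d=D]
2: R B2 -> L0 hit  d=D]
3: R B3 -> L1 miss  d=-]
4: R B2 -> L0 hit  d=D]
5: R B0 -> L0 miss wb->B2  d=-]
6: R B0 -> L0 hit  d=-]
7: R B3 -> L1 hit  d=-]
8: W B0 -> L0 hit  d=D]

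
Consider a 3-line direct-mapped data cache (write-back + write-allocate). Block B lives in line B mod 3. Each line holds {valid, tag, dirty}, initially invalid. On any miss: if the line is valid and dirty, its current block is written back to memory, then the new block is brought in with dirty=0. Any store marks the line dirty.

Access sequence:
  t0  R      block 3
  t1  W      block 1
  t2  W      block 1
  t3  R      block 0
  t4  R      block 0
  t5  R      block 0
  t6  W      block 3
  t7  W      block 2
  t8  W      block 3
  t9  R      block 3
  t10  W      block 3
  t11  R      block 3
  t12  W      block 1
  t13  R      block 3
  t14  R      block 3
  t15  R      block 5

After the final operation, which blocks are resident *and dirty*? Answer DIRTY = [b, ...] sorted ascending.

0: R B3 → L0 miss [-]
1: W B1 → L1 miss [D]
2: W B1 → L1 hit [D]
3: R B0 → L0 miss [-]
4: R B0 → L0 hit [-]
5: R B0 → L0 hit [-]
6: W B3 → L0 miss [D]
7: W B2 → L2 miss [D]
8: W B3 → L0 hit [D]
9: R B3 → L0 hit [D]
10: W B3 → L0 hit [D]
11: R B3 → L0 hit [D]
12: W B1 → L1 hit [D]
13: R B3 → L0 hit [D]
14: R B3 → L0 hit [D]
15: R B5 → L2 miss wb→B2 [-]

DIRTY = [1, 3]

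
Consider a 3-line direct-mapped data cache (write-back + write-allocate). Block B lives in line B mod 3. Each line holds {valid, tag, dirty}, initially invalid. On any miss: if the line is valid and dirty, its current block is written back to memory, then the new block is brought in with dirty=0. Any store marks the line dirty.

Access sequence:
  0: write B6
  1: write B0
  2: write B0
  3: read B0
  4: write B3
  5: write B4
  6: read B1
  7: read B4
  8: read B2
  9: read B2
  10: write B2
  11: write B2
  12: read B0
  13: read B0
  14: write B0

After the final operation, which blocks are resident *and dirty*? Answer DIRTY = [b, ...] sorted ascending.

DIRTY = [0, 2]

0: W B6 -> L0 miss  d=D]
1: W B0 -> L0 miss wb->B6  d=D]
2: W B0 -> L0 hit  d=D]
3: R B0 -> L0 hit  d=D]
4: W B3 -> L0 miss wb->B0  d=D]
5: W B4 -> L1 miss  d=D]
6: R B1 -> L1 miss wb->B4  d=-]
7: R B4 -> L1 miss  d=-]
8: R B2 -> L2 miss  d=-]
9: R B2 -> L2 hit  d=-]
10: W B2 -> L2 hit  d=D]
11: W B2 -> L2 hit  d=D]
12: R B0 -> L0 miss wb->B3  d=-]
13: R B0 -> L0 hit  d=-]
14: W B0 -> L0 hit  d=D]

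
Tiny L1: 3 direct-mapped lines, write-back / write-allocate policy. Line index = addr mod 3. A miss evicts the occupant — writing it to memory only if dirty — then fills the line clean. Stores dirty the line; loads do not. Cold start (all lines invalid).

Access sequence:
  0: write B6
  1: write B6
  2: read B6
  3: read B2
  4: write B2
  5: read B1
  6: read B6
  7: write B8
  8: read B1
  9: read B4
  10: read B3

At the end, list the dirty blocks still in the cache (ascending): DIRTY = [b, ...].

0: W B6 → L0 miss [D]
1: W B6 → L0 hit [D]
2: R B6 → L0 hit [D]
3: R B2 → L2 miss [-]
4: W B2 → L2 hit [D]
5: R B1 → L1 miss [-]
6: R B6 → L0 hit [D]
7: W B8 → L2 miss wb→B2 [D]
8: R B1 → L1 hit [-]
9: R B4 → L1 miss [-]
10: R B3 → L0 miss wb→B6 [-]

DIRTY = [8]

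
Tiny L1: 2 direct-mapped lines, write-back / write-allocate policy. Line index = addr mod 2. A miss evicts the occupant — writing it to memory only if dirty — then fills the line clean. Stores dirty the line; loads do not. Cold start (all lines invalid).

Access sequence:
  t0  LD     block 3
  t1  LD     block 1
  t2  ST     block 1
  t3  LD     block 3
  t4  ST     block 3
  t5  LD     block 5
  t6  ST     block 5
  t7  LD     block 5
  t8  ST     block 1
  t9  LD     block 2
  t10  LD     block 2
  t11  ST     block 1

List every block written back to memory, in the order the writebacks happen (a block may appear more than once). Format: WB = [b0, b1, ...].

WB = [1, 3, 5]

0: R B3 -> L1 miss  d=-]
1: R B1 -> L1 miss  d=-]
2: W B1 -> L1 hit  d=D]
3: R B3 -> L1 miss wb->B1  d=-]
4: W B3 -> L1 hit  d=D]
5: R B5 -> L1 miss wb->B3  d=-]
6: W B5 -> L1 hit  d=D]
7: R B5 -> L1 hit  d=D]
8: W B1 -> L1 miss wb->B5  d=D]
9: R B2 -> L0 miss  d=-]
10: R B2 -> L0 hit  d=-]
11: W B1 -> L1 hit  d=D]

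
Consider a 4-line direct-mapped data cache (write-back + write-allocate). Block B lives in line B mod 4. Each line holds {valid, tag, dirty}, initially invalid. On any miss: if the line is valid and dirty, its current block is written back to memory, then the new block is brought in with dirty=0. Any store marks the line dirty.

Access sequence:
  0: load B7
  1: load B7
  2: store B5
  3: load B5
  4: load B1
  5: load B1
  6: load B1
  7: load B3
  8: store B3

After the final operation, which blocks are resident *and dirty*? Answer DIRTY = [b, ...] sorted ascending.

  0 | R B7 → L3 miss [-]
  1 | R B7 → L3 hit [-]
  2 | W B5 → L1 miss [D]
  3 | R B5 → L1 hit [D]
  4 | R B1 → L1 miss wb→B5 [-]
  5 | R B1 → L1 hit [-]
  6 | R B1 → L1 hit [-]
  7 | R B3 → L3 miss [-]
  8 | W B3 → L3 hit [D]

DIRTY = [3]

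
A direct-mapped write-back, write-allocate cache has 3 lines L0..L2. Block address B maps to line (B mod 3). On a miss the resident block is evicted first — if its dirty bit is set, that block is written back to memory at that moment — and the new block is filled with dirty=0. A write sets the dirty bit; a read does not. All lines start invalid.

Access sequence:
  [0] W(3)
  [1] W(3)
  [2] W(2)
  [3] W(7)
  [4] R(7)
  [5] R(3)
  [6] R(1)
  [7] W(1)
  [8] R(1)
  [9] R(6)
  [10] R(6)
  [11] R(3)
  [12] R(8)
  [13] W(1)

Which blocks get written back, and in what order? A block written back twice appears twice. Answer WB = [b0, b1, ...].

0: W B3 → L0 miss [D]
1: W B3 → L0 hit [D]
2: W B2 → L2 miss [D]
3: W B7 → L1 miss [D]
4: R B7 → L1 hit [D]
5: R B3 → L0 hit [D]
6: R B1 → L1 miss wb→B7 [-]
7: W B1 → L1 hit [D]
8: R B1 → L1 hit [D]
9: R B6 → L0 miss wb→B3 [-]
10: R B6 → L0 hit [-]
11: R B3 → L0 miss [-]
12: R B8 → L2 miss wb→B2 [-]
13: W B1 → L1 hit [D]

WB = [7, 3, 2]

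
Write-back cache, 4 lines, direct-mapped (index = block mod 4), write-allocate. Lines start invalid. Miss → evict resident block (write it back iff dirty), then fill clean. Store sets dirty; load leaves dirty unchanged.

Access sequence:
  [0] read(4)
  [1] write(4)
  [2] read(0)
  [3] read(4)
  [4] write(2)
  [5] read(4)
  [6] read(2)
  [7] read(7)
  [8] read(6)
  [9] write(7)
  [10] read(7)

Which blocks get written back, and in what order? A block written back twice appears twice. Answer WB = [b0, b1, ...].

WB = [4, 2]

  0 | R B4 → L0 miss [-]
  1 | W B4 → L0 hit [D]
  2 | R B0 → L0 miss wb→B4 [-]
  3 | R B4 → L0 miss [-]
  4 | W B2 → L2 miss [D]
  5 | R B4 → L0 hit [-]
  6 | R B2 → L2 hit [D]
  7 | R B7 → L3 miss [-]
  8 | R B6 → L2 miss wb→B2 [-]
  9 | W B7 → L3 hit [D]
  10 | R B7 → L3 hit [D]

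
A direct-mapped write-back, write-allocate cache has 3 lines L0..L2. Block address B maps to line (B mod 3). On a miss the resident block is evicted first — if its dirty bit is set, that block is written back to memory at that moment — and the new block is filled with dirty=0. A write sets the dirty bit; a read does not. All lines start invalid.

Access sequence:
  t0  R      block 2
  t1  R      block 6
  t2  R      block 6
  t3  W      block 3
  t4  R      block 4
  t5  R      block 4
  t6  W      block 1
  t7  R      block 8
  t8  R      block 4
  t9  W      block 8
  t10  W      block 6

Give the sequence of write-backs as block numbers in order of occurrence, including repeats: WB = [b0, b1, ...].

WB = [1, 3]

  0 | R B2 → L2 miss [-]
  1 | R B6 → L0 miss [-]
  2 | R B6 → L0 hit [-]
  3 | W B3 → L0 miss [D]
  4 | R B4 → L1 miss [-]
  5 | R B4 → L1 hit [-]
  6 | W B1 → L1 miss [D]
  7 | R B8 → L2 miss [-]
  8 | R B4 → L1 miss wb→B1 [-]
  9 | W B8 → L2 hit [D]
  10 | W B6 → L0 miss wb→B3 [D]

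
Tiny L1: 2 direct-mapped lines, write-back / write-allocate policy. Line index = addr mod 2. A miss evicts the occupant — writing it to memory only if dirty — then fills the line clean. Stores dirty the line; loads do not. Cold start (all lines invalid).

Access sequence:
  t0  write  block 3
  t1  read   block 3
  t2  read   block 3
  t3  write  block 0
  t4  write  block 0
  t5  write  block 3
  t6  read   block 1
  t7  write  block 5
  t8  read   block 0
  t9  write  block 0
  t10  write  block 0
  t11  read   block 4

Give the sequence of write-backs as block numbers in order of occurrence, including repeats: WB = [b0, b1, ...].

0: W B3 → L1 miss [D]
1: R B3 → L1 hit [D]
2: R B3 → L1 hit [D]
3: W B0 → L0 miss [D]
4: W B0 → L0 hit [D]
5: W B3 → L1 hit [D]
6: R B1 → L1 miss wb→B3 [-]
7: W B5 → L1 miss [D]
8: R B0 → L0 hit [D]
9: W B0 → L0 hit [D]
10: W B0 → L0 hit [D]
11: R B4 → L0 miss wb→B0 [-]

WB = [3, 0]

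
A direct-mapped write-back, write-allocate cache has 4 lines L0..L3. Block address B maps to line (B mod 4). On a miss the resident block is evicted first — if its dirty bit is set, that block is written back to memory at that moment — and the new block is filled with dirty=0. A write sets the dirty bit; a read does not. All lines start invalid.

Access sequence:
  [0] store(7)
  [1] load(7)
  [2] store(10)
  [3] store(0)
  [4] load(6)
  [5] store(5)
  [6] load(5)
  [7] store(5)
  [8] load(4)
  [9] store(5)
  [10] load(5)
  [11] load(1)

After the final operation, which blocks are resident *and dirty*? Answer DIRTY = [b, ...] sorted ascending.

0: W B7 → L3 miss [D]
1: R B7 → L3 hit [D]
2: W B10 → L2 miss [D]
3: W B0 → L0 miss [D]
4: R B6 → L2 miss wb→B10 [-]
5: W B5 → L1 miss [D]
6: R B5 → L1 hit [D]
7: W B5 → L1 hit [D]
8: R B4 → L0 miss wb→B0 [-]
9: W B5 → L1 hit [D]
10: R B5 → L1 hit [D]
11: R B1 → L1 miss wb→B5 [-]

DIRTY = [7]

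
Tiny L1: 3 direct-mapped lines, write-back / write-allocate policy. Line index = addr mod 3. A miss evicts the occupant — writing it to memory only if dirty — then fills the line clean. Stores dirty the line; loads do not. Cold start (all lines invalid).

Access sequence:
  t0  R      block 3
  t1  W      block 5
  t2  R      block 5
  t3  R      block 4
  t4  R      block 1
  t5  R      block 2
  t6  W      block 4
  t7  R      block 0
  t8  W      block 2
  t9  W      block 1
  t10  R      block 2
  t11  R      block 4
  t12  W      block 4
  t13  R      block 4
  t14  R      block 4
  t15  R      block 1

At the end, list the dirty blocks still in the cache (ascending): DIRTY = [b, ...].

DIRTY = [2]

0: R B3 → L0 miss [-]
1: W B5 → L2 miss [D]
2: R B5 → L2 hit [D]
3: R B4 → L1 miss [-]
4: R B1 → L1 miss [-]
5: R B2 → L2 miss wb→B5 [-]
6: W B4 → L1 miss [D]
7: R B0 → L0 miss [-]
8: W B2 → L2 hit [D]
9: W B1 → L1 miss wb→B4 [D]
10: R B2 → L2 hit [D]
11: R B4 → L1 miss wb→B1 [-]
12: W B4 → L1 hit [D]
13: R B4 → L1 hit [D]
14: R B4 → L1 hit [D]
15: R B1 → L1 miss wb→B4 [-]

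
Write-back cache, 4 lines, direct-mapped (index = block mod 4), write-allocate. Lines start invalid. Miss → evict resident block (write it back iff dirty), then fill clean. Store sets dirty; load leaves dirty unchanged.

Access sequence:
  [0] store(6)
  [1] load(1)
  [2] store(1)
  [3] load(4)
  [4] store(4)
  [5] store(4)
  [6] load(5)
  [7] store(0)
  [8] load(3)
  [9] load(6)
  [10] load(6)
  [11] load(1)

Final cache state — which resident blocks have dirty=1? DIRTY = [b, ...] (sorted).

0: W B6 → L2 miss [D]
1: R B1 → L1 miss [-]
2: W B1 → L1 hit [D]
3: R B4 → L0 miss [-]
4: W B4 → L0 hit [D]
5: W B4 → L0 hit [D]
6: R B5 → L1 miss wb→B1 [-]
7: W B0 → L0 miss wb→B4 [D]
8: R B3 → L3 miss [-]
9: R B6 → L2 hit [D]
10: R B6 → L2 hit [D]
11: R B1 → L1 miss [-]

DIRTY = [0, 6]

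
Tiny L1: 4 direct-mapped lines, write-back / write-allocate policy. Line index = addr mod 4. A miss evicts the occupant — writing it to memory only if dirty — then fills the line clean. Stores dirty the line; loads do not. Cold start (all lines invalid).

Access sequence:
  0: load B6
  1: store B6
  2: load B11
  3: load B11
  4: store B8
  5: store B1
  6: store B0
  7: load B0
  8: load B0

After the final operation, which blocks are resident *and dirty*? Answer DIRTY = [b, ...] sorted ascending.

DIRTY = [0, 1, 6]

  0 | R B6 → L2 miss [-]
  1 | W B6 → L2 hit [D]
  2 | R B11 → L3 miss [-]
  3 | R B11 → L3 hit [-]
  4 | W B8 → L0 miss [D]
  5 | W B1 → L1 miss [D]
  6 | W B0 → L0 miss wb→B8 [D]
  7 | R B0 → L0 hit [D]
  8 | R B0 → L0 hit [D]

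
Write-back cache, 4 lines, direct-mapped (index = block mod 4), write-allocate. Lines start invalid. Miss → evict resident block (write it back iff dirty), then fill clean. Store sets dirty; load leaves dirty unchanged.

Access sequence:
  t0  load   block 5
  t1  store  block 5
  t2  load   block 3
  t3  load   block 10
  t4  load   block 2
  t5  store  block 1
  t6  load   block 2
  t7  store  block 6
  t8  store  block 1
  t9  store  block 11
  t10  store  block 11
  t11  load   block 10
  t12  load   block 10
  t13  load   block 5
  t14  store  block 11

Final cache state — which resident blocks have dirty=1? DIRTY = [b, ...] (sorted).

0: R B5 -> L1 miss  d=-]
1: W B5 -> L1 hit  d=D]
2: R B3 -> L3 miss  d=-]
3: R B10 -> L2 miss  d=-]
4: R B2 -> L2 miss  d=-]
5: W B1 -> L1 miss wb->B5  d=D]
6: R B2 -> L2 hit  d=-]
7: W B6 -> L2 miss  d=D]
8: W B1 -> L1 hit  d=D]
9: W B11 -> L3 miss  d=D]
10: W B11 -> L3 hit  d=D]
11: R B10 -> L2 miss wb->B6  d=-]
12: R B10 -> L2 hit  d=-]
13: R B5 -> L1 miss wb->B1  d=-]
14: W B11 -> L3 hit  d=D]

DIRTY = [11]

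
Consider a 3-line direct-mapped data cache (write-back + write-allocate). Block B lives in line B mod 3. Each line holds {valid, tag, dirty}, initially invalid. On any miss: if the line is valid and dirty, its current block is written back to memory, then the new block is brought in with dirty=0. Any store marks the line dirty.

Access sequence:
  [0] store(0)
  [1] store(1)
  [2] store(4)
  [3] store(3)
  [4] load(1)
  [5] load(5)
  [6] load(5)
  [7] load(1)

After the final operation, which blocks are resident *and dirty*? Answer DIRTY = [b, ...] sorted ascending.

DIRTY = [3]

0: W B0 → L0 miss [D]
1: W B1 → L1 miss [D]
2: W B4 → L1 miss wb→B1 [D]
3: W B3 → L0 miss wb→B0 [D]
4: R B1 → L1 miss wb→B4 [-]
5: R B5 → L2 miss [-]
6: R B5 → L2 hit [-]
7: R B1 → L1 hit [-]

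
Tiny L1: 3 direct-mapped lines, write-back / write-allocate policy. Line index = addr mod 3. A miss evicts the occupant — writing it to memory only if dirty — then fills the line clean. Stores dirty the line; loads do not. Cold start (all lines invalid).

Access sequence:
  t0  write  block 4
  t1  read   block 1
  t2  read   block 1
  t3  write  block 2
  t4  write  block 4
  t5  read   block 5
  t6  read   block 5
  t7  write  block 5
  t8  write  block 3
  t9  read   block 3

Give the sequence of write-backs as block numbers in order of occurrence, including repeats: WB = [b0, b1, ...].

  0 | W B4 → L1 miss [D]
  1 | R B1 → L1 miss wb→B4 [-]
  2 | R B1 → L1 hit [-]
  3 | W B2 → L2 miss [D]
  4 | W B4 → L1 miss [D]
  5 | R B5 → L2 miss wb→B2 [-]
  6 | R B5 → L2 hit [-]
  7 | W B5 → L2 hit [D]
  8 | W B3 → L0 miss [D]
  9 | R B3 → L0 hit [D]

WB = [4, 2]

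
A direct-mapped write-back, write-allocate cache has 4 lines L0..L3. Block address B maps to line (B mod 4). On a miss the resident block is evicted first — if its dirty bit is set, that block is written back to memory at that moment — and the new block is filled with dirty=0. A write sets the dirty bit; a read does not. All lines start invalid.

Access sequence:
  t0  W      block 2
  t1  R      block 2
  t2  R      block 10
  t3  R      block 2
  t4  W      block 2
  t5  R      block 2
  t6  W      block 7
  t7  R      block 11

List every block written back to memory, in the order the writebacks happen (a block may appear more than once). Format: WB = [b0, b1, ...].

WB = [2, 7]

  0 | W B2 → L2 miss [D]
  1 | R B2 → L2 hit [D]
  2 | R B10 → L2 miss wb→B2 [-]
  3 | R B2 → L2 miss [-]
  4 | W B2 → L2 hit [D]
  5 | R B2 → L2 hit [D]
  6 | W B7 → L3 miss [D]
  7 | R B11 → L3 miss wb→B7 [-]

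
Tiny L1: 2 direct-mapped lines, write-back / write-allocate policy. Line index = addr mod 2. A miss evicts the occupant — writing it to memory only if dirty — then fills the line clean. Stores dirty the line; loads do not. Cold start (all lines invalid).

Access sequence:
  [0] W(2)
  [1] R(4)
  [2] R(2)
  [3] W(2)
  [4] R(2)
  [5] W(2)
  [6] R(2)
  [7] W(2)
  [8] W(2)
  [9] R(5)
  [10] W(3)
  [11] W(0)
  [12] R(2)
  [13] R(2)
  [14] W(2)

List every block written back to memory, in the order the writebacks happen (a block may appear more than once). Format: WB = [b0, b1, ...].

WB = [2, 2, 0]

  0 | W B2 → L0 miss [D]
  1 | R B4 → L0 miss wb→B2 [-]
  2 | R B2 → L0 miss [-]
  3 | W B2 → L0 hit [D]
  4 | R B2 → L0 hit [D]
  5 | W B2 → L0 hit [D]
  6 | R B2 → L0 hit [D]
  7 | W B2 → L0 hit [D]
  8 | W B2 → L0 hit [D]
  9 | R B5 → L1 miss [-]
  10 | W B3 → L1 miss [D]
  11 | W B0 → L0 miss wb→B2 [D]
  12 | R B2 → L0 miss wb→B0 [-]
  13 | R B2 → L0 hit [-]
  14 | W B2 → L0 hit [D]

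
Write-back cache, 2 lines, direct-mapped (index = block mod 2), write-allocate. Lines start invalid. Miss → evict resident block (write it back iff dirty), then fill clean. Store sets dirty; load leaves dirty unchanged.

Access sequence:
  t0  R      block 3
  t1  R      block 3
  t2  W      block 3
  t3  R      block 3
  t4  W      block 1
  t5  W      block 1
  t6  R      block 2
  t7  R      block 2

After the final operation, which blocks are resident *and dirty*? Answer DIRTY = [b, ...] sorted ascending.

0: R B3 → L1 miss [-]
1: R B3 → L1 hit [-]
2: W B3 → L1 hit [D]
3: R B3 → L1 hit [D]
4: W B1 → L1 miss wb→B3 [D]
5: W B1 → L1 hit [D]
6: R B2 → L0 miss [-]
7: R B2 → L0 hit [-]

DIRTY = [1]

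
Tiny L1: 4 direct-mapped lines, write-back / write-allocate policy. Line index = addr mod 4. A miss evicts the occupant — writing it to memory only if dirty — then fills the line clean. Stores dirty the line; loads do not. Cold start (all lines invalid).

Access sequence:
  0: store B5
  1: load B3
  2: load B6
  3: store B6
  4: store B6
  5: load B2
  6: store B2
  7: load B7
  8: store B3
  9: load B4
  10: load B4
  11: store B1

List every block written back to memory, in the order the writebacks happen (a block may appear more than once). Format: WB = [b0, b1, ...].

WB = [6, 5]

0: W B5 -> L1 miss  d=D]
1: R B3 -> L3 miss  d=-]
2: R B6 -> L2 miss  d=-]
3: W B6 -> L2 hit  d=D]
4: W B6 -> L2 hit  d=D]
5: R B2 -> L2 miss wb->B6  d=-]
6: W B2 -> L2 hit  d=D]
7: R B7 -> L3 miss  d=-]
8: W B3 -> L3 miss  d=D]
9: R B4 -> L0 miss  d=-]
10: R B4 -> L0 hit  d=-]
11: W B1 -> L1 miss wb->B5  d=D]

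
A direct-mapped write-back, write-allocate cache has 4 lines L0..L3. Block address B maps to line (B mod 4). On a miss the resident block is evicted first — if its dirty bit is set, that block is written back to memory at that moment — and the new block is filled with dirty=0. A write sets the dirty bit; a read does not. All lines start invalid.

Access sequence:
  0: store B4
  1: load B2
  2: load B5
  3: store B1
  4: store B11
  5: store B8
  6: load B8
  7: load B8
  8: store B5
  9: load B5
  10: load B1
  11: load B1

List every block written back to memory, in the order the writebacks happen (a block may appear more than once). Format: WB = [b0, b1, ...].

WB = [4, 1, 5]

  0 | W B4 → L0 miss [D]
  1 | R B2 → L2 miss [-]
  2 | R B5 → L1 miss [-]
  3 | W B1 → L1 miss [D]
  4 | W B11 → L3 miss [D]
  5 | W B8 → L0 miss wb→B4 [D]
  6 | R B8 → L0 hit [D]
  7 | R B8 → L0 hit [D]
  8 | W B5 → L1 miss wb→B1 [D]
  9 | R B5 → L1 hit [D]
  10 | R B1 → L1 miss wb→B5 [-]
  11 | R B1 → L1 hit [-]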